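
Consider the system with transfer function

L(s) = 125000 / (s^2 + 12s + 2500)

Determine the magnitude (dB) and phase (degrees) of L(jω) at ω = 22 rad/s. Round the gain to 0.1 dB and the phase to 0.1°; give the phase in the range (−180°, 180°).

At s = jω = j22:
quadratic: (j22)² + 12·j22 + 2500 = 2016 + j264 → |·| ≈ 2033.2, ∠ ≈ 7.46°
|L| = 125000 / 2033.2 ≈ 61.479
Gain = 20 log₁₀(61.479) ≈ 35.77 dB
∠L = 0.00° − 7.46° = -7.46°

35.8 dB, -7.5°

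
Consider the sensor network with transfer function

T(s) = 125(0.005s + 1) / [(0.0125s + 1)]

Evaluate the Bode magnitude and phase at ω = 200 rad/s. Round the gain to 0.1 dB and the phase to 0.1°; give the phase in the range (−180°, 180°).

36.3 dB, -23.2°

At ω = 200 rad/s:
zero (1 + j200·0.005) = 1 + j1 → |·| ≈ 1.4142, ∠ ≈ 45.00°
pole (1 + j200·0.0125) = 1 + j2.5 → |·| ≈ 2.6926, ∠ ≈ 68.20°
|T| = 125 · 1.4142 / (2.6926) ≈ 65.652
Gain = 20 log₁₀(65.652) ≈ 36.34 dB
∠T = (45.00°) − (68.20°) = -23.20°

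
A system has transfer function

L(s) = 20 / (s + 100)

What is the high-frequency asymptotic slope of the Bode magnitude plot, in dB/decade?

-20 dB/decade

Each pole contributes −20 dB/decade at high frequency; each zero contributes +20 dB/decade.
Net: 0 zero(s) − 1 pole(s) → -20 dB/decade.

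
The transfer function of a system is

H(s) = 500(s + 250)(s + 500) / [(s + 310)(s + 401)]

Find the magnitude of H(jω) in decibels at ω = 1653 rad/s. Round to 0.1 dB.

54.1 dB

At s = jω = j1653:
zero (s+250): 250 + j1653 → |·| = √(250²+1653²) = √2794909 ≈ 1671.8, ∠ = arctan(1653/250) ≈ 81.40°
zero (s+500): 500 + j1653 → |·| = √(500²+1653²) = √2982409 ≈ 1727, ∠ = arctan(1653/500) ≈ 73.17°
pole (s+310): 310 + j1653 → |·| = √(310²+1653²) = √2828509 ≈ 1681.8, ∠ = arctan(1653/310) ≈ 79.38°
pole (s+401): 401 + j1653 → |·| = √(401²+1653²) = √2893210 ≈ 1700.9, ∠ = arctan(1653/401) ≈ 76.36°
|H| = 500 · 2.8872e+06 / 2.8606e+06 ≈ 504.65
Gain = 20 log₁₀(504.65) ≈ 54.06 dB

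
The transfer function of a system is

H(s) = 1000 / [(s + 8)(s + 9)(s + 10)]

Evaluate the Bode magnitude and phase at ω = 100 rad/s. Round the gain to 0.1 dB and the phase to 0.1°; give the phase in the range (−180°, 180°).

-60.1 dB, 105.4°

At s = jω = j100:
pole (s+8): 8 + j100 → |·| = √(8²+100²) = √10064 ≈ 100.32, ∠ = arctan(100/8) ≈ 85.43°
pole (s+9): 9 + j100 → |·| = √(9²+100²) = √10081 ≈ 100.4, ∠ = arctan(100/9) ≈ 84.86°
pole (s+10): 10 + j100 → |·| = √(10²+100²) = √10100 ≈ 100.5, ∠ = arctan(100/10) ≈ 84.29°
|H| = 1000 / 1.0122e+06 ≈ 0.00098795
Gain = 20 log₁₀(0.00098795) ≈ -60.11 dB
∠H = 0.00° − 254.58° = -254.58° ≡ 105.42° (principal value)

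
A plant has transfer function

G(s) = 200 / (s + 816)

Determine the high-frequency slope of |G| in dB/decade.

-20 dB/decade

Each pole contributes −20 dB/decade at high frequency; each zero contributes +20 dB/decade.
Net: 0 zero(s) − 1 pole(s) → -20 dB/decade.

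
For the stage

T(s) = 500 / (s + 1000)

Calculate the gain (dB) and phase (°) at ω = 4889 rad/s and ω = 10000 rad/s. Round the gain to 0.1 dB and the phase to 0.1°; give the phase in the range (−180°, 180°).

ω = 4889: -20.0 dB, -78.4°; ω = 10000: -26.1 dB, -84.3°

Substitute s = j4889:
Numerator: 500 = 500 + j0
Denominator: (j4889) + 1000 = 1000 + j4889
|N| = √(500² + 0²) ≈ 500, ∠N ≈ 0.00°
|D| = √(1000² + 4889²) ≈ 4990.2, ∠D ≈ 78.44°
|T| = 500 / 4990.2 ≈ 0.1002
Gain = 20 log₁₀(0.1002) ≈ -19.98 dB
∠T = 0.00° − 78.44° = -78.44°

Substitute s = j10000:
Numerator: 500 = 500 + j0
Denominator: (j10000) + 1000 = 1000 + j10000
|N| = √(500² + 0²) ≈ 500, ∠N ≈ 0.00°
|D| = √(1000² + 10000²) ≈ 10050, ∠D ≈ 84.29°
|T| = 500 / 10050 ≈ 0.049751
Gain = 20 log₁₀(0.049751) ≈ -26.06 dB
∠T = 0.00° − 84.29° = -84.29°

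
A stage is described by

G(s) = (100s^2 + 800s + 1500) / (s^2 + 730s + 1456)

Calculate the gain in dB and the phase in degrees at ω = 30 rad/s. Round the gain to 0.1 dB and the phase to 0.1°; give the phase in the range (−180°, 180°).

Substitute s = j30:
Numerator: 100(j30)^2 + 800(j30) + 1500 = -88500 + j24000
Denominator: (j30)^2 + 730(j30) + 1456 = 556 + j21900
|N| = √(88500² + 24000²) ≈ 91697, ∠N ≈ 164.83°
|D| = √(556² + 21900²) ≈ 21907, ∠D ≈ 88.55°
|G| = 91697 / 21907 ≈ 4.1857
Gain = 20 log₁₀(4.1857) ≈ 12.44 dB
∠G = 164.83° − 88.55° = 76.28°

12.4 dB, 76.3°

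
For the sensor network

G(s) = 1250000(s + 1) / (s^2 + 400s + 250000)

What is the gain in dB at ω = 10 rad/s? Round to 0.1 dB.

At s = jω = j10:
zero (s+1): 1 + j10 → |·| = √(1²+10²) = √101 ≈ 10.05, ∠ = arctan(10/1) ≈ 84.29°
quadratic: (j10)² + 400·j10 + 250000 = 249900 + j4000 → |·| ≈ 2.4993e+05, ∠ ≈ 0.92°
|G| = 1250000 · 10.05 / 2.4993e+05 ≈ 50.264
Gain = 20 log₁₀(50.264) ≈ 34.03 dB

34.0 dB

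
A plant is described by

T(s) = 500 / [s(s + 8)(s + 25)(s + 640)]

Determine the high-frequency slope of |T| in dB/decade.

Each pole contributes −20 dB/decade at high frequency; each zero contributes +20 dB/decade.
Net: 0 zero(s) − 4 pole(s) → -80 dB/decade.

-80 dB/decade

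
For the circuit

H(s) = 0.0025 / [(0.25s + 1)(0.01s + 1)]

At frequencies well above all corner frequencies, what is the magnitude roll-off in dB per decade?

Each pole contributes −20 dB/decade at high frequency; each zero contributes +20 dB/decade.
Net: 0 zero(s) − 2 pole(s) → -40 dB/decade.

-40 dB/decade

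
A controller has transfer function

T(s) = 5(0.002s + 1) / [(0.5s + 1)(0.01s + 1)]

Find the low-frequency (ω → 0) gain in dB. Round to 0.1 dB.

T(0) = 5 · 1 / 1 = 5
20 log₁₀(5) ≈ 13.98 dB

14.0 dB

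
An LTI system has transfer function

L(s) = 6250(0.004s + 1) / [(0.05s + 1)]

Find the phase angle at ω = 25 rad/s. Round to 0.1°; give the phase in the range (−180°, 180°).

At ω = 25 rad/s:
zero (1 + j25·0.004) = 1 + j0.1 → |·| ≈ 1.005, ∠ ≈ 5.71°
pole (1 + j25·0.05) = 1 + j1.25 → |·| ≈ 1.6008, ∠ ≈ 51.34°
∠L = (5.71°) − (51.34°) = -45.63°

-45.6°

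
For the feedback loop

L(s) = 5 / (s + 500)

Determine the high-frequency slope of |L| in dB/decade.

Each pole contributes −20 dB/decade at high frequency; each zero contributes +20 dB/decade.
Net: 0 zero(s) − 1 pole(s) → -20 dB/decade.

-20 dB/decade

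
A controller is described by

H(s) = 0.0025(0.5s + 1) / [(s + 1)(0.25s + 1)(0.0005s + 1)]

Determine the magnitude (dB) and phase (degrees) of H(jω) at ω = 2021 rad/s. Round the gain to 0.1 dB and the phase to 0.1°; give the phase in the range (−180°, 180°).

At ω = 2021 rad/s:
zero (1 + j2021·0.5) = 1 + j1010.5 → |·| ≈ 1010.5, ∠ ≈ 89.94°
pole (1 + j2021·1) = 1 + j2021 → |·| ≈ 2021, ∠ ≈ 89.97°
pole (1 + j2021·0.25) = 1 + j505.25 → |·| ≈ 505.25, ∠ ≈ 89.89°
pole (1 + j2021·0.0005) = 1 + j1.0105 → |·| ≈ 1.4217, ∠ ≈ 45.30°
|H| = 0.0025 · 1010.5 / (2021 · 505.25 · 1.4217) ≈ 1.7402e-06
Gain = 20 log₁₀(1.7402e-06) ≈ -115.19 dB
∠H = (89.94°) − (89.97° + 89.89° + 45.30°) = -135.22°

-115.2 dB, -135.2°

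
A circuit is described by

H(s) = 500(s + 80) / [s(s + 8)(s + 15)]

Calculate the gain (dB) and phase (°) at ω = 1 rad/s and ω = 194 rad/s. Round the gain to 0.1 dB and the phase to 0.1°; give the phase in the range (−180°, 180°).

At s = jω = j1:
zero (s+80): 80 + j1 → |·| = √(80²+1²) = √6401 ≈ 80.006, ∠ = arctan(1/80) ≈ 0.72°
pole (s+8): 8 + j1 → |·| = √(8²+1²) = √65 ≈ 8.0623, ∠ = arctan(1/8) ≈ 7.13°
pole (s+15): 15 + j1 → |·| = √(15²+1²) = √226 ≈ 15.033, ∠ = arctan(1/15) ≈ 3.81°
pole at origin: |s| = 1, ∠ = 90.00° (in denominator)
|H| = 500 · 80.006 / 121.2 ≈ 330.06
Gain = 20 log₁₀(330.06) ≈ 50.37 dB
∠H = 0.72° − 100.94° = -100.22°

At s = jω = j194:
zero (s+80): 80 + j194 → |·| = √(80²+194²) = √44036 ≈ 209.85, ∠ = arctan(194/80) ≈ 67.59°
pole (s+8): 8 + j194 → |·| = √(8²+194²) = √37700 ≈ 194.16, ∠ = arctan(194/8) ≈ 87.64°
pole (s+15): 15 + j194 → |·| = √(15²+194²) = √37861 ≈ 194.58, ∠ = arctan(194/15) ≈ 85.58°
pole at origin: |s| = 194, ∠ = 90.00° (in denominator)
|H| = 500 · 209.85 / 7.3293e+06 ≈ 0.014316
Gain = 20 log₁₀(0.014316) ≈ -36.88 dB
∠H = 67.59° − 263.22° = -195.63° ≡ 164.37° (principal value)

ω = 1: 50.4 dB, -100.2°; ω = 194: -36.9 dB, 164.4°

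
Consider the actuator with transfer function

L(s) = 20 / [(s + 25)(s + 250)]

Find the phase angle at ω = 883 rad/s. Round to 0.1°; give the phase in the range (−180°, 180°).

-162.6°

At s = jω = j883:
pole (s+25): 25 + j883 → |·| = √(25²+883²) = √780314 ≈ 883.35, ∠ = arctan(883/25) ≈ 88.38°
pole (s+250): 250 + j883 → |·| = √(250²+883²) = √842189 ≈ 917.71, ∠ = arctan(883/250) ≈ 74.19°
∠L = 0.00° − 162.57° = -162.57°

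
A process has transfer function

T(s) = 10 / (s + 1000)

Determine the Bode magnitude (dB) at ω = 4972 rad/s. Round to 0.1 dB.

Substitute s = j4972:
Numerator: 10 = 10 + j0
Denominator: (j4972) + 1000 = 1000 + j4972
|N| = √(10² + 0²) ≈ 10, ∠N ≈ 0.00°
|D| = √(1000² + 4972²) ≈ 5071.6, ∠D ≈ 78.63°
|T| = 10 / 5071.6 ≈ 0.0019718
Gain = 20 log₁₀(0.0019718) ≈ -54.10 dB

-54.1 dB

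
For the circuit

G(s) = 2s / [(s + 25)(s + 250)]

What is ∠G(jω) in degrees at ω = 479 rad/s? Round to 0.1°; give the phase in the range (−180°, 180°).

-59.5°

At s = jω = j479:
zero at origin: s = j479 → |·| = 479, ∠ = 90.00°
pole (s+25): 25 + j479 → |·| = √(25²+479²) = √230066 ≈ 479.65, ∠ = arctan(479/25) ≈ 87.01°
pole (s+250): 250 + j479 → |·| = √(250²+479²) = √291941 ≈ 540.32, ∠ = arctan(479/250) ≈ 62.44°
∠G = 90.00° − 149.45° = -59.45°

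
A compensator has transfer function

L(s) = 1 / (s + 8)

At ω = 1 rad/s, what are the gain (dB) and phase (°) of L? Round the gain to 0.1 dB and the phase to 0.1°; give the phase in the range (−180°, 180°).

-18.1 dB, -7.1°

Substitute s = j1:
Numerator: 1 = 1 + j0
Denominator: (j1) + 8 = 8 + j1
|N| = √(1² + 0²) ≈ 1, ∠N ≈ 0.00°
|D| = √(8² + 1²) ≈ 8.0623, ∠D ≈ 7.13°
|L| = 1 / 8.0623 ≈ 0.12403
Gain = 20 log₁₀(0.12403) ≈ -18.13 dB
∠L = 0.00° − 7.13° = -7.13°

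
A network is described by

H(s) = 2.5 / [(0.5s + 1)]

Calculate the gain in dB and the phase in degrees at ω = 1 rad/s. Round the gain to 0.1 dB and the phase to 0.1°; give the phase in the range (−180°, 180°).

7.0 dB, -26.6°

At ω = 1 rad/s:
pole (1 + j1·0.5) = 1 + j0.5 → |·| ≈ 1.118, ∠ ≈ 26.57°
|H| = 2.5 · 1 / (1.118) ≈ 2.2361
Gain = 20 log₁₀(2.2361) ≈ 6.99 dB
∠H = (0°) − (26.57°) = -26.57°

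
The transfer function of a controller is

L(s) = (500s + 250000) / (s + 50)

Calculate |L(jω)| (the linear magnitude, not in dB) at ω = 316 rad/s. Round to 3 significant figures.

Substitute s = j316:
Numerator: 500(j316) + 250000 = 250000 + j158000
Denominator: (j316) + 50 = 50 + j316
|N| = √(250000² + 158000²) ≈ 2.9574e+05, ∠N ≈ 32.29°
|D| = √(50² + 316²) ≈ 319.93, ∠D ≈ 81.01°
|L| = 2.9574e+05 / 319.93 ≈ 924.39

924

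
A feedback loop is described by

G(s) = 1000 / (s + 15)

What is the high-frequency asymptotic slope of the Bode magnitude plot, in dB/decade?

-20 dB/decade

Each pole contributes −20 dB/decade at high frequency; each zero contributes +20 dB/decade.
Net: 0 zero(s) − 1 pole(s) → -20 dB/decade.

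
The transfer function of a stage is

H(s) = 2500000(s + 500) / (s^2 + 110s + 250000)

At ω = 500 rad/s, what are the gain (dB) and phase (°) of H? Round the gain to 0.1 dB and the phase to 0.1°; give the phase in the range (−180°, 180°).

90.1 dB, -45.0°

At s = jω = j500:
zero (s+500): 500 + j500 → |·| = √(500²+500²) = √500000 ≈ 707.11, ∠ = arctan(500/500) ≈ 45.00°
quadratic: (j500)² + 110·j500 + 250000 = 0 + j55000 → |·| ≈ 55000, ∠ ≈ 90.00°
|H| = 2500000 · 707.11 / 55000 ≈ 32141
Gain = 20 log₁₀(32141) ≈ 90.14 dB
∠H = 45.00° − 90.00° = -45.00°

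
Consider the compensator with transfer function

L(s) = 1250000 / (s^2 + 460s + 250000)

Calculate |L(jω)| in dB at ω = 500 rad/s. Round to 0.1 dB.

At s = jω = j500:
quadratic: (j500)² + 460·j500 + 250000 = 0 + j230000 → |·| ≈ 2.3e+05, ∠ ≈ 90.00°
|L| = 1250000 / 2.3e+05 ≈ 5.4348
Gain = 20 log₁₀(5.4348) ≈ 14.70 dB

14.7 dB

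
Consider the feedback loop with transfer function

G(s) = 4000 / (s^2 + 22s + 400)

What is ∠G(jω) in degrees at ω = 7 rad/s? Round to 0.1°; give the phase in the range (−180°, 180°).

At s = jω = j7:
quadratic: (j7)² + 22·j7 + 400 = 351 + j154 → |·| ≈ 383.3, ∠ ≈ 23.69°
∠G = 0.00° − 23.69° = -23.69°

-23.7°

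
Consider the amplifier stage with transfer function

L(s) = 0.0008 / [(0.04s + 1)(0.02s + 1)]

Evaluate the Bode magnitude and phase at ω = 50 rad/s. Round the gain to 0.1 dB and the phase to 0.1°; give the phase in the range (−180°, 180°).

-71.9 dB, -108.4°

At ω = 50 rad/s:
pole (1 + j50·0.04) = 1 + j2 → |·| ≈ 2.2361, ∠ ≈ 63.43°
pole (1 + j50·0.02) = 1 + j1 → |·| ≈ 1.4142, ∠ ≈ 45.00°
|L| = 0.0008 · 1 / (2.2361 · 1.4142) ≈ 0.00025298
Gain = 20 log₁₀(0.00025298) ≈ -71.94 dB
∠L = (0°) − (63.43° + 45.00°) = -108.43°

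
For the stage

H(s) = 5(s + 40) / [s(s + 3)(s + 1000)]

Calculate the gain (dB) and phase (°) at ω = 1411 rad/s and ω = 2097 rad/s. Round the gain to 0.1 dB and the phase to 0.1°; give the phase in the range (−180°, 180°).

At s = jω = j1411:
zero (s+40): 40 + j1411 → |·| = √(40²+1411²) = √1992521 ≈ 1411.6, ∠ = arctan(1411/40) ≈ 88.38°
pole (s+3): 3 + j1411 → |·| = √(3²+1411²) = √1990930 ≈ 1411, ∠ = arctan(1411/3) ≈ 89.88°
pole (s+1000): 1000 + j1411 → |·| = √(1000²+1411²) = √2990921 ≈ 1729.4, ∠ = arctan(1411/1000) ≈ 54.67°
pole at origin: |s| = 1411, ∠ = 90.00° (in denominator)
|H| = 5 · 1411.6 / 3.4431e+09 ≈ 2.0499e-06
Gain = 20 log₁₀(2.0499e-06) ≈ -113.77 dB
∠H = 88.38° − 234.55° = -146.17°

At s = jω = j2097:
zero (s+40): 40 + j2097 → |·| = √(40²+2097²) = √4399009 ≈ 2097.4, ∠ = arctan(2097/40) ≈ 88.91°
pole (s+3): 3 + j2097 → |·| = √(3²+2097²) = √4397418 ≈ 2097, ∠ = arctan(2097/3) ≈ 89.92°
pole (s+1000): 1000 + j2097 → |·| = √(1000²+2097²) = √5397409 ≈ 2323.2, ∠ = arctan(2097/1000) ≈ 64.50°
pole at origin: |s| = 2097, ∠ = 90.00° (in denominator)
|H| = 5 · 2097.4 / 1.0216e+10 ≈ 1.0265e-06
Gain = 20 log₁₀(1.0265e-06) ≈ -119.77 dB
∠H = 88.91° − 244.42° = -155.51°

ω = 1411: -113.8 dB, -146.2°; ω = 2097: -119.8 dB, -155.5°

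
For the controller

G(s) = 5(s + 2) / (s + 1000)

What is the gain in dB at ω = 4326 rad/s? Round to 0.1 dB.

At s = jω = j4326:
zero (s+2): 2 + j4326 → |·| = √(2²+4326²) = √18714280 ≈ 4326, ∠ = arctan(4326/2) ≈ 89.97°
pole (s+1000): 1000 + j4326 → |·| = √(1000²+4326²) = √19714276 ≈ 4440.1, ∠ = arctan(4326/1000) ≈ 76.98°
|G| = 5 · 4326 / 4440.1 ≈ 4.8715
Gain = 20 log₁₀(4.8715) ≈ 13.75 dB

13.8 dB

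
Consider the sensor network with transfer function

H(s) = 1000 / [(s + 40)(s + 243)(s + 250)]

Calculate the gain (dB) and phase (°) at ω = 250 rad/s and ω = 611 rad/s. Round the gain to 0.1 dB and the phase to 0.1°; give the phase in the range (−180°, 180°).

At s = jω = j250:
pole (s+40): 40 + j250 → |·| = √(40²+250²) = √64100 ≈ 253.18, ∠ = arctan(250/40) ≈ 80.91°
pole (s+243): 243 + j250 → |·| = √(243²+250²) = √121549 ≈ 348.64, ∠ = arctan(250/243) ≈ 45.81°
pole (s+250): 250 + j250 → |·| = √(250²+250²) = √125000 ≈ 353.55, ∠ = arctan(250/250) ≈ 45.00°
|H| = 1000 / 3.1207e+07 ≈ 3.2044e-05
Gain = 20 log₁₀(3.2044e-05) ≈ -89.89 dB
∠H = 0.00° − 171.72° = -171.72°

At s = jω = j611:
pole (s+40): 40 + j611 → |·| = √(40²+611²) = √374921 ≈ 612.31, ∠ = arctan(611/40) ≈ 86.25°
pole (s+243): 243 + j611 → |·| = √(243²+611²) = √432370 ≈ 657.55, ∠ = arctan(611/243) ≈ 68.31°
pole (s+250): 250 + j611 → |·| = √(250²+611²) = √435821 ≈ 660.17, ∠ = arctan(611/250) ≈ 67.75°
|H| = 1000 / 2.658e+08 ≈ 3.7622e-06
Gain = 20 log₁₀(3.7622e-06) ≈ -108.49 dB
∠H = 0.00° − 222.31° = -222.31° ≡ 137.69° (principal value)

ω = 250: -89.9 dB, -171.7°; ω = 611: -108.5 dB, 137.7°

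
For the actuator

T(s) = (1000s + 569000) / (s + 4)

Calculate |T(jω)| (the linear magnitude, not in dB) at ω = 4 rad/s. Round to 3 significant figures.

Substitute s = j4:
Numerator: 1000(j4) + 569000 = 569000 + j4000
Denominator: (j4) + 4 = 4 + j4
|N| = √(569000² + 4000²) ≈ 5.6901e+05, ∠N ≈ 0.40°
|D| = √(4² + 4²) ≈ 5.6569, ∠D ≈ 45.00°
|T| = 5.6901e+05 / 5.6569 ≈ 1.0059e+05

1.01e+05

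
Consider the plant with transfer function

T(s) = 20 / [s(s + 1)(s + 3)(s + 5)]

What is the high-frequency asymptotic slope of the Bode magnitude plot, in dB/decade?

-80 dB/decade

Each pole contributes −20 dB/decade at high frequency; each zero contributes +20 dB/decade.
Net: 0 zero(s) − 4 pole(s) → -80 dB/decade.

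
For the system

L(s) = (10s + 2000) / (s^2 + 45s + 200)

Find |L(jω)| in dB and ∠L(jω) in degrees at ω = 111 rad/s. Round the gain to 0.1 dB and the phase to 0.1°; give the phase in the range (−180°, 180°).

-15.2 dB, -128.6°

Substitute s = j111:
Numerator: 10(j111) + 2000 = 2000 + j1110
Denominator: (j111)^2 + 45(j111) + 200 = -12121 + j4995
|N| = √(2000² + 1110²) ≈ 2287.4, ∠N ≈ 29.03°
|D| = √(12121² + 4995²) ≈ 13110, ∠D ≈ 157.60°
|L| = 2287.4 / 13110 ≈ 0.17448
Gain = 20 log₁₀(0.17448) ≈ -15.17 dB
∠L = 29.03° − 157.60° = -128.57°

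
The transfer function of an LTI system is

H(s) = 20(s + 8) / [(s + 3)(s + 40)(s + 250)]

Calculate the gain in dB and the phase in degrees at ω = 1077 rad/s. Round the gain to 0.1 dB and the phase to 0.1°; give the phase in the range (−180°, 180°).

At s = jω = j1077:
zero (s+8): 8 + j1077 → |·| = √(8²+1077²) = √1159993 ≈ 1077, ∠ = arctan(1077/8) ≈ 89.57°
pole (s+3): 3 + j1077 → |·| = √(3²+1077²) = √1159938 ≈ 1077, ∠ = arctan(1077/3) ≈ 89.84°
pole (s+40): 40 + j1077 → |·| = √(40²+1077²) = √1161529 ≈ 1077.7, ∠ = arctan(1077/40) ≈ 87.87°
pole (s+250): 250 + j1077 → |·| = √(250²+1077²) = √1222429 ≈ 1105.6, ∠ = arctan(1077/250) ≈ 76.93°
|H| = 20 · 1077 / 1.2833e+09 ≈ 1.6785e-05
Gain = 20 log₁₀(1.6785e-05) ≈ -95.50 dB
∠H = 89.57° − 254.64° = -165.07°

-95.5 dB, -165.1°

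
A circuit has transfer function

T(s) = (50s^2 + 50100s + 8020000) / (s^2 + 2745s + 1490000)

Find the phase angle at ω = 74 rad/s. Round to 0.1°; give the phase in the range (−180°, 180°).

Substitute s = j74:
Numerator: 50(j74)^2 + 50100(j74) + 8020000 = 7746200 + j3707400
Denominator: (j74)^2 + 2745(j74) + 1490000 = 1484524 + j203130
|N| = √(7746200² + 3707400²) ≈ 8.5877e+06, ∠N ≈ 25.58°
|D| = √(1484524² + 203130²) ≈ 1.4984e+06, ∠D ≈ 7.79°
∠T = 25.58° − 7.79° = 17.79°

17.8°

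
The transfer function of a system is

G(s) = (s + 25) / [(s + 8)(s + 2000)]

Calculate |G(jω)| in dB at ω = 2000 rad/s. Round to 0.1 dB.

-69.0 dB

At s = jω = j2000:
zero (s+25): 25 + j2000 → |·| = √(25²+2000²) = √4000625 ≈ 2000.2, ∠ = arctan(2000/25) ≈ 89.28°
pole (s+8): 8 + j2000 → |·| = √(8²+2000²) = √4000064 ≈ 2000, ∠ = arctan(2000/8) ≈ 89.77°
pole (s+2000): 2000 + j2000 → |·| = √(2000²+2000²) = √8000000 ≈ 2828.4, ∠ = arctan(2000/2000) ≈ 45.00°
|G| = 1 · 2000.2 / 5.6568e+06 ≈ 0.00035359
Gain = 20 log₁₀(0.00035359) ≈ -69.03 dB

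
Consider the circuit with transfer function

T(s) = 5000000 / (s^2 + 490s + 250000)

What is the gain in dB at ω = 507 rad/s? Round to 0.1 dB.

26.1 dB

At s = jω = j507:
quadratic: (j507)² + 490·j507 + 250000 = -7049 + j248430 → |·| ≈ 2.4853e+05, ∠ ≈ 91.63°
|T| = 5000000 / 2.4853e+05 ≈ 20.118
Gain = 20 log₁₀(20.118) ≈ 26.07 dB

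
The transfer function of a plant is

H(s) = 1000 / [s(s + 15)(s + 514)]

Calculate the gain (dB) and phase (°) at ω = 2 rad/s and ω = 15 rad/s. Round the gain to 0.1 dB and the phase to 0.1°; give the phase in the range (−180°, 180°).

At s = jω = j2:
pole (s+15): 15 + j2 → |·| = √(15²+2²) = √229 ≈ 15.133, ∠ = arctan(2/15) ≈ 7.59°
pole (s+514): 514 + j2 → |·| = √(514²+2²) = √264200 ≈ 514, ∠ = arctan(2/514) ≈ 0.22°
pole at origin: |s| = 2, ∠ = 90.00° (in denominator)
|H| = 1000 / 15557 ≈ 0.06428
Gain = 20 log₁₀(0.06428) ≈ -23.84 dB
∠H = 0.00° − 97.81° = -97.81°

At s = jω = j15:
pole (s+15): 15 + j15 → |·| = √(15²+15²) = √450 ≈ 21.213, ∠ = arctan(15/15) ≈ 45.00°
pole (s+514): 514 + j15 → |·| = √(514²+15²) = √264421 ≈ 514.22, ∠ = arctan(15/514) ≈ 1.67°
pole at origin: |s| = 15, ∠ = 90.00° (in denominator)
|H| = 1000 / 1.6362e+05 ≈ 0.0061117
Gain = 20 log₁₀(0.0061117) ≈ -44.28 dB
∠H = 0.00° − 136.67° = -136.67°

ω = 2: -23.8 dB, -97.8°; ω = 15: -44.3 dB, -136.7°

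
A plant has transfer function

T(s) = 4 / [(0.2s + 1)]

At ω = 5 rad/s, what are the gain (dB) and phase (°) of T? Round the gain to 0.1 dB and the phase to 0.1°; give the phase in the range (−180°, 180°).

9.0 dB, -45.0°

At ω = 5 rad/s:
pole (1 + j5·0.2) = 1 + j1 → |·| ≈ 1.4142, ∠ ≈ 45.00°
|T| = 4 · 1 / (1.4142) ≈ 2.8285
Gain = 20 log₁₀(2.8285) ≈ 9.03 dB
∠T = (0°) − (45.00°) = -45.00°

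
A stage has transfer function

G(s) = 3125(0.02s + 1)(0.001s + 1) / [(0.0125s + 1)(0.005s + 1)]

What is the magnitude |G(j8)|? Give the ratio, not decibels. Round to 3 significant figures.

3.15e+03

At ω = 8 rad/s:
zero (1 + j8·0.02) = 1 + j0.16 → |·| ≈ 1.0127, ∠ ≈ 9.09°
zero (1 + j8·0.001) = 1 + j0.008 → |·| ≈ 1, ∠ ≈ 0.46°
pole (1 + j8·0.0125) = 1 + j0.1 → |·| ≈ 1.005, ∠ ≈ 5.71°
pole (1 + j8·0.005) = 1 + j0.04 → |·| ≈ 1.0008, ∠ ≈ 2.29°
|G| = 3125 · 1.0127 · 1 / (1.005 · 1.0008) ≈ 3146.4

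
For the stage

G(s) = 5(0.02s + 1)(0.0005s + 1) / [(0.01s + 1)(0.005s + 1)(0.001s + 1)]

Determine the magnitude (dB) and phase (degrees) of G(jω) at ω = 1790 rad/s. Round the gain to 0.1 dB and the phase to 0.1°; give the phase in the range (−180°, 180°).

At ω = 1790 rad/s:
zero (1 + j1790·0.02) = 1 + j35.8 → |·| ≈ 35.814, ∠ ≈ 88.40°
zero (1 + j1790·0.0005) = 1 + j0.895 → |·| ≈ 1.342, ∠ ≈ 41.83°
pole (1 + j1790·0.01) = 1 + j17.9 → |·| ≈ 17.928, ∠ ≈ 86.80°
pole (1 + j1790·0.005) = 1 + j8.95 → |·| ≈ 9.0057, ∠ ≈ 83.62°
pole (1 + j1790·0.001) = 1 + j1.79 → |·| ≈ 2.0504, ∠ ≈ 60.81°
|G| = 5 · 35.814 · 1.342 / (17.928 · 9.0057 · 2.0504) ≈ 0.72592
Gain = 20 log₁₀(0.72592) ≈ -2.78 dB
∠G = (88.40° + 41.83°) − (86.80° + 83.62° + 60.81°) = -101.00°

-2.8 dB, -101.0°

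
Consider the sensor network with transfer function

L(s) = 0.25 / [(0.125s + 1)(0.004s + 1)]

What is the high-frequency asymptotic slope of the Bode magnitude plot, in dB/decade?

Each pole contributes −20 dB/decade at high frequency; each zero contributes +20 dB/decade.
Net: 0 zero(s) − 2 pole(s) → -40 dB/decade.

-40 dB/decade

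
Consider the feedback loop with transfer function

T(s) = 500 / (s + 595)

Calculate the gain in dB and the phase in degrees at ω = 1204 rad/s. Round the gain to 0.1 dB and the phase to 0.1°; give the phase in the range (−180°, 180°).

-8.6 dB, -63.7°

Substitute s = j1204:
Numerator: 500 = 500 + j0
Denominator: (j1204) + 595 = 595 + j1204
|N| = √(500² + 0²) ≈ 500, ∠N ≈ 0.00°
|D| = √(595² + 1204²) ≈ 1343, ∠D ≈ 63.70°
|T| = 500 / 1343 ≈ 0.3723
Gain = 20 log₁₀(0.3723) ≈ -8.58 dB
∠T = 0.00° − 63.70° = -63.70°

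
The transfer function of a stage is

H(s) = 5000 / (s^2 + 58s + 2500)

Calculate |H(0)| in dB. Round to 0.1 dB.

H(0) = 5000 / 2500 = 2
20 log₁₀(2) ≈ 6.02 dB

6.0 dB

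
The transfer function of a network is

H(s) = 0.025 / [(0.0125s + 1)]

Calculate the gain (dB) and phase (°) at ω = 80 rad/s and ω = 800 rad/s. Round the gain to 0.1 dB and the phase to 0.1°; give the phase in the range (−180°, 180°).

At ω = 80 rad/s:
pole (1 + j80·0.0125) = 1 + j1 → |·| ≈ 1.4142, ∠ ≈ 45.00°
|H| = 0.025 · 1 / (1.4142) ≈ 0.017678
Gain = 20 log₁₀(0.017678) ≈ -35.05 dB
∠H = (0°) − (45.00°) = -45.00°

At ω = 800 rad/s:
pole (1 + j800·0.0125) = 1 + j10 → |·| ≈ 10.05, ∠ ≈ 84.29°
|H| = 0.025 · 1 / (10.05) ≈ 0.0024876
Gain = 20 log₁₀(0.0024876) ≈ -52.08 dB
∠H = (0°) − (84.29°) = -84.29°

ω = 80: -35.1 dB, -45.0°; ω = 800: -52.1 dB, -84.3°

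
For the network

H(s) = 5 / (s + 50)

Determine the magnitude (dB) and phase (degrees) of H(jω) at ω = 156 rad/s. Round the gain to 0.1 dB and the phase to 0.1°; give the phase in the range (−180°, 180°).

-30.3 dB, -72.2°

At s = jω = j156:
pole (s+50): 50 + j156 → |·| = √(50²+156²) = √26836 ≈ 163.82, ∠ = arctan(156/50) ≈ 72.23°
|H| = 5 / 163.82 ≈ 0.030521
Gain = 20 log₁₀(0.030521) ≈ -30.31 dB
∠H = 0.00° − 72.23° = -72.23°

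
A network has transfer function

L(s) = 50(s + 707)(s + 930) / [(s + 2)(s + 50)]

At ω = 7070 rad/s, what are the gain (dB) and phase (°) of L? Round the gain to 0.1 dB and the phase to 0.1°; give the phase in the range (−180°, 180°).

34.1 dB, -12.8°

At s = jω = j7070:
zero (s+707): 707 + j7070 → |·| = √(707²+7070²) = √50484749 ≈ 7105.3, ∠ = arctan(7070/707) ≈ 84.29°
zero (s+930): 930 + j7070 → |·| = √(930²+7070²) = √50849800 ≈ 7130.9, ∠ = arctan(7070/930) ≈ 82.51°
pole (s+2): 2 + j7070 → |·| = √(2²+7070²) = √49984904 ≈ 7070, ∠ = arctan(7070/2) ≈ 89.98°
pole (s+50): 50 + j7070 → |·| = √(50²+7070²) = √49987400 ≈ 7070.2, ∠ = arctan(7070/50) ≈ 89.59°
|L| = 50 · 5.0667e+07 / 4.9986e+07 ≈ 50.681
Gain = 20 log₁₀(50.681) ≈ 34.10 dB
∠L = 166.80° − 179.57° = -12.77°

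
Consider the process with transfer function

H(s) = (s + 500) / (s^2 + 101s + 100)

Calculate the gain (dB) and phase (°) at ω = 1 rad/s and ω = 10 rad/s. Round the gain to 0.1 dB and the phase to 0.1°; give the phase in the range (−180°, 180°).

Substitute s = j1:
Numerator: (j1) + 500 = 500 + j1
Denominator: (j1)^2 + 101(j1) + 100 = 99 + j101
|N| = √(500² + 1²) ≈ 500, ∠N ≈ 0.11°
|D| = √(99² + 101²) ≈ 141.43, ∠D ≈ 45.57°
|H| = 500 / 141.43 ≈ 3.5353
Gain = 20 log₁₀(3.5353) ≈ 10.97 dB
∠H = 0.11° − 45.57° = -45.46°

Substitute s = j10:
Numerator: (j10) + 500 = 500 + j10
Denominator: (j10)^2 + 101(j10) + 100 = 0 + j1010
|N| = √(500² + 10²) ≈ 500.1, ∠N ≈ 1.15°
|D| = √(0² + 1010²) ≈ 1010, ∠D ≈ 90.00°
|H| = 500.1 / 1010 ≈ 0.49515
Gain = 20 log₁₀(0.49515) ≈ -6.11 dB
∠H = 1.15° − 90.00° = -88.85°

ω = 1: 11.0 dB, -45.5°; ω = 10: -6.1 dB, -88.9°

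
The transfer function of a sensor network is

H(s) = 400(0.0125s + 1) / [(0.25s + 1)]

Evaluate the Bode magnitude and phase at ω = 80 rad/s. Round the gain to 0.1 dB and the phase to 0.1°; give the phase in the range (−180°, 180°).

At ω = 80 rad/s:
zero (1 + j80·0.0125) = 1 + j1 → |·| ≈ 1.4142, ∠ ≈ 45.00°
pole (1 + j80·0.25) = 1 + j20 → |·| ≈ 20.025, ∠ ≈ 87.14°
|H| = 400 · 1.4142 / (20.025) ≈ 28.249
Gain = 20 log₁₀(28.249) ≈ 29.02 dB
∠H = (45.00°) − (87.14°) = -42.14°

29.0 dB, -42.1°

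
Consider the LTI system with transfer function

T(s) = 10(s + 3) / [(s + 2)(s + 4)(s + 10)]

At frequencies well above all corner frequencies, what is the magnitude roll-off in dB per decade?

Each pole contributes −20 dB/decade at high frequency; each zero contributes +20 dB/decade.
Net: 1 zero(s) − 3 pole(s) → -40 dB/decade.

-40 dB/decade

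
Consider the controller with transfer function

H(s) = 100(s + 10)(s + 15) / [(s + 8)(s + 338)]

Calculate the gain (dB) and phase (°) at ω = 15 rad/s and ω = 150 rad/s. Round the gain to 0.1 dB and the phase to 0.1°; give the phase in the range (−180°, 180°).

ω = 15: 16.5 dB, 36.8°; ω = 150: 32.2 dB, 59.6°

At s = jω = j15:
zero (s+10): 10 + j15 → |·| = √(10²+15²) = √325 ≈ 18.028, ∠ = arctan(15/10) ≈ 56.31°
zero (s+15): 15 + j15 → |·| = √(15²+15²) = √450 ≈ 21.213, ∠ = arctan(15/15) ≈ 45.00°
pole (s+8): 8 + j15 → |·| = √(8²+15²) = √289 ≈ 17, ∠ = arctan(15/8) ≈ 61.93°
pole (s+338): 338 + j15 → |·| = √(338²+15²) = √114469 ≈ 338.33, ∠ = arctan(15/338) ≈ 2.54°
|H| = 100 · 382.43 / 5751.6 ≈ 6.6491
Gain = 20 log₁₀(6.6491) ≈ 16.46 dB
∠H = 101.31° − 64.47° = 36.84°

At s = jω = j150:
zero (s+10): 10 + j150 → |·| = √(10²+150²) = √22600 ≈ 150.33, ∠ = arctan(150/10) ≈ 86.19°
zero (s+15): 15 + j150 → |·| = √(15²+150²) = √22725 ≈ 150.75, ∠ = arctan(150/15) ≈ 84.29°
pole (s+8): 8 + j150 → |·| = √(8²+150²) = √22564 ≈ 150.21, ∠ = arctan(150/8) ≈ 86.95°
pole (s+338): 338 + j150 → |·| = √(338²+150²) = √136744 ≈ 369.79, ∠ = arctan(150/338) ≈ 23.93°
|H| = 100 · 22662 / 55546 ≈ 40.799
Gain = 20 log₁₀(40.799) ≈ 32.21 dB
∠H = 170.48° − 110.88° = 59.60°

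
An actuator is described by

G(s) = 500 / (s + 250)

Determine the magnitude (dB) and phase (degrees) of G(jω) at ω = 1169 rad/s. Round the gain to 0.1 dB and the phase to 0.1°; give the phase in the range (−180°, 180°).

-7.6 dB, -77.9°

Substitute s = j1169:
Numerator: 500 = 500 + j0
Denominator: (j1169) + 250 = 250 + j1169
|N| = √(500² + 0²) ≈ 500, ∠N ≈ 0.00°
|D| = √(250² + 1169²) ≈ 1195.4, ∠D ≈ 77.93°
|G| = 500 / 1195.4 ≈ 0.41827
Gain = 20 log₁₀(0.41827) ≈ -7.57 dB
∠G = 0.00° − 77.93° = -77.93°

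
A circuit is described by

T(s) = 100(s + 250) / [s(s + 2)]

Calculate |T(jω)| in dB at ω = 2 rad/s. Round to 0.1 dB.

At s = jω = j2:
zero (s+250): 250 + j2 → |·| = √(250²+2²) = √62504 ≈ 250.01, ∠ = arctan(2/250) ≈ 0.46°
pole (s+2): 2 + j2 → |·| = √(2²+2²) = √8 ≈ 2.8284, ∠ = arctan(2/2) ≈ 45.00°
pole at origin: |s| = 2, ∠ = 90.00° (in denominator)
|T| = 100 · 250.01 / 5.6568 ≈ 4419.6
Gain = 20 log₁₀(4419.6) ≈ 72.91 dB

72.9 dB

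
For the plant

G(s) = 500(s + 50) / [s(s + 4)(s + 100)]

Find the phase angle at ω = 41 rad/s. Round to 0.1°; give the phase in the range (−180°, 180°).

At s = jω = j41:
zero (s+50): 50 + j41 → |·| = √(50²+41²) = √4181 ≈ 64.661, ∠ = arctan(41/50) ≈ 39.35°
pole (s+4): 4 + j41 → |·| = √(4²+41²) = √1697 ≈ 41.195, ∠ = arctan(41/4) ≈ 84.43°
pole (s+100): 100 + j41 → |·| = √(100²+41²) = √11681 ≈ 108.08, ∠ = arctan(41/100) ≈ 22.29°
pole at origin: |s| = 41, ∠ = 90.00° (in denominator)
∠G = 39.35° − 196.72° = -157.37°

-157.4°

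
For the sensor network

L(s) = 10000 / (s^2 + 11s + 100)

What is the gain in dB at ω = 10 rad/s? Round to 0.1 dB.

At s = jω = j10:
quadratic: (j10)² + 11·j10 + 100 = 0 + j110 → |·| ≈ 110, ∠ ≈ 90.00°
|L| = 10000 / 110 ≈ 90.909
Gain = 20 log₁₀(90.909) ≈ 39.17 dB

39.2 dB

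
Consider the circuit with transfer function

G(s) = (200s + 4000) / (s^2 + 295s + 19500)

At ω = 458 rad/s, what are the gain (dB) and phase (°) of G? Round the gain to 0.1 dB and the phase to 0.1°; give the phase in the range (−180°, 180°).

Substitute s = j458:
Numerator: 200(j458) + 4000 = 4000 + j91600
Denominator: (j458)^2 + 295(j458) + 19500 = -190264 + j135110
|N| = √(4000² + 91600²) ≈ 91687, ∠N ≈ 87.50°
|D| = √(190264² + 135110²) ≈ 2.3336e+05, ∠D ≈ 144.62°
|G| = 91687 / 2.3336e+05 ≈ 0.3929
Gain = 20 log₁₀(0.3929) ≈ -8.11 dB
∠G = 87.50° − 144.62° = -57.12°

-8.1 dB, -57.1°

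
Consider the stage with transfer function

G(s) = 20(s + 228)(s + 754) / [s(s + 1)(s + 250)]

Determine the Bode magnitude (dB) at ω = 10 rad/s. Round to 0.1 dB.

At s = jω = j10:
zero (s+228): 228 + j10 → |·| = √(228²+10²) = √52084 ≈ 228.22, ∠ = arctan(10/228) ≈ 2.51°
zero (s+754): 754 + j10 → |·| = √(754²+10²) = √568616 ≈ 754.07, ∠ = arctan(10/754) ≈ 0.76°
pole (s+1): 1 + j10 → |·| = √(1²+10²) = √101 ≈ 10.05, ∠ = arctan(10/1) ≈ 84.29°
pole (s+250): 250 + j10 → |·| = √(250²+10²) = √62600 ≈ 250.2, ∠ = arctan(10/250) ≈ 2.29°
pole at origin: |s| = 10, ∠ = 90.00° (in denominator)
|G| = 20 · 1.7209e+05 / 25145 ≈ 136.88
Gain = 20 log₁₀(136.88) ≈ 42.73 dB

42.7 dB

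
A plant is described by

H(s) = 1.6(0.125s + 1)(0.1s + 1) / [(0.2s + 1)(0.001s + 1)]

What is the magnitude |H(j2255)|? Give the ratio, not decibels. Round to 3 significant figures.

91.4

At ω = 2255 rad/s:
zero (1 + j2255·0.125) = 1 + j281.875 → |·| ≈ 281.88, ∠ ≈ 89.80°
zero (1 + j2255·0.1) = 1 + j225.5 → |·| ≈ 225.5, ∠ ≈ 89.75°
pole (1 + j2255·0.2) = 1 + j451 → |·| ≈ 451, ∠ ≈ 89.87°
pole (1 + j2255·0.001) = 1 + j2.255 → |·| ≈ 2.4668, ∠ ≈ 66.08°
|H| = 1.6 · 281.88 · 225.5 / (451 · 2.4668) ≈ 91.416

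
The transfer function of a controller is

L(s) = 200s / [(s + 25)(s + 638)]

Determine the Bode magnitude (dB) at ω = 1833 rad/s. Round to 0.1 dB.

-19.7 dB

At s = jω = j1833:
zero at origin: s = j1833 → |·| = 1833, ∠ = 90.00°
pole (s+25): 25 + j1833 → |·| = √(25²+1833²) = √3360514 ≈ 1833.2, ∠ = arctan(1833/25) ≈ 89.22°
pole (s+638): 638 + j1833 → |·| = √(638²+1833²) = √3766933 ≈ 1940.9, ∠ = arctan(1833/638) ≈ 70.81°
|L| = 200 · 1833 / 3.5581e+06 ≈ 0.10303
Gain = 20 log₁₀(0.10303) ≈ -19.74 dB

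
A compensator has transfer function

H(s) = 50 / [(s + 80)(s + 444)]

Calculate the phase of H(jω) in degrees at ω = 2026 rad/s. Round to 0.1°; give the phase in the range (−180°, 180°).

-165.4°

At s = jω = j2026:
pole (s+80): 80 + j2026 → |·| = √(80²+2026²) = √4111076 ≈ 2027.6, ∠ = arctan(2026/80) ≈ 87.74°
pole (s+444): 444 + j2026 → |·| = √(444²+2026²) = √4301812 ≈ 2074.1, ∠ = arctan(2026/444) ≈ 77.64°
∠H = 0.00° − 165.38° = -165.38°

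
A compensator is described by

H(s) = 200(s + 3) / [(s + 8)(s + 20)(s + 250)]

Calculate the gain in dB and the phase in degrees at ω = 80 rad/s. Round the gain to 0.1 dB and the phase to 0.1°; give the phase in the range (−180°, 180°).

At s = jω = j80:
zero (s+3): 3 + j80 → |·| = √(3²+80²) = √6409 ≈ 80.056, ∠ = arctan(80/3) ≈ 87.85°
pole (s+8): 8 + j80 → |·| = √(8²+80²) = √6464 ≈ 80.399, ∠ = arctan(80/8) ≈ 84.29°
pole (s+20): 20 + j80 → |·| = √(20²+80²) = √6800 ≈ 82.462, ∠ = arctan(80/20) ≈ 75.96°
pole (s+250): 250 + j80 → |·| = √(250²+80²) = √68900 ≈ 262.49, ∠ = arctan(80/250) ≈ 17.74°
|H| = 200 · 80.056 / 1.7403e+06 ≈ 0.0092003
Gain = 20 log₁₀(0.0092003) ≈ -40.72 dB
∠H = 87.85° − 177.99° = -90.14°

-40.7 dB, -90.1°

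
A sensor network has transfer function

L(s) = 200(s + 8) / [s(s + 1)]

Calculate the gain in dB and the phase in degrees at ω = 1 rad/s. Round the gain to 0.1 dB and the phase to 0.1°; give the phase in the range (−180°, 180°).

61.1 dB, -127.9°

At s = jω = j1:
zero (s+8): 8 + j1 → |·| = √(8²+1²) = √65 ≈ 8.0623, ∠ = arctan(1/8) ≈ 7.13°
pole (s+1): 1 + j1 → |·| = √(1²+1²) = √2 ≈ 1.4142, ∠ = arctan(1/1) ≈ 45.00°
pole at origin: |s| = 1, ∠ = 90.00° (in denominator)
|L| = 200 · 8.0623 / 1.4142 ≈ 1140.2
Gain = 20 log₁₀(1140.2) ≈ 61.14 dB
∠L = 7.13° − 135.00° = -127.87°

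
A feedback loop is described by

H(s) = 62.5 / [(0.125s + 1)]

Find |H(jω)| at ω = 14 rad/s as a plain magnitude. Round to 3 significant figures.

At ω = 14 rad/s:
pole (1 + j14·0.125) = 1 + j1.75 → |·| ≈ 2.0156, ∠ ≈ 60.26°
|H| = 62.5 · 1 / (2.0156) ≈ 31.008

31.0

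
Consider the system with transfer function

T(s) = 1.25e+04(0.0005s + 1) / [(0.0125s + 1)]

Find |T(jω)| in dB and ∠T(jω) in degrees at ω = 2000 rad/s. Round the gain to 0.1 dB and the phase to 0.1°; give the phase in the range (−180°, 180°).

57.0 dB, -42.7°

At ω = 2000 rad/s:
zero (1 + j2000·0.0005) = 1 + j1 → |·| ≈ 1.4142, ∠ ≈ 45.00°
pole (1 + j2000·0.0125) = 1 + j25 → |·| ≈ 25.02, ∠ ≈ 87.71°
|T| = 1.25e+04 · 1.4142 / (25.02) ≈ 706.53
Gain = 20 log₁₀(706.53) ≈ 56.98 dB
∠T = (45.00°) − (87.71°) = -42.71°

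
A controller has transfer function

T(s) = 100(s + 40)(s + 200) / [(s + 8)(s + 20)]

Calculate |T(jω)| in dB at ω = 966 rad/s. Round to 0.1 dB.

At s = jω = j966:
zero (s+40): 40 + j966 → |·| = √(40²+966²) = √934756 ≈ 966.83, ∠ = arctan(966/40) ≈ 87.63°
zero (s+200): 200 + j966 → |·| = √(200²+966²) = √973156 ≈ 986.49, ∠ = arctan(966/200) ≈ 78.30°
pole (s+8): 8 + j966 → |·| = √(8²+966²) = √933220 ≈ 966.03, ∠ = arctan(966/8) ≈ 89.53°
pole (s+20): 20 + j966 → |·| = √(20²+966²) = √933556 ≈ 966.21, ∠ = arctan(966/20) ≈ 88.81°
|T| = 100 · 9.5377e+05 / 9.3339e+05 ≈ 102.18
Gain = 20 log₁₀(102.18) ≈ 40.19 dB

40.2 dB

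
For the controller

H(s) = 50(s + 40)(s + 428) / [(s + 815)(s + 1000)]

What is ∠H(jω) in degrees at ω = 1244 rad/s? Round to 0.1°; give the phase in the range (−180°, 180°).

51.2°

At s = jω = j1244:
zero (s+40): 40 + j1244 → |·| = √(40²+1244²) = √1549136 ≈ 1244.6, ∠ = arctan(1244/40) ≈ 88.16°
zero (s+428): 428 + j1244 → |·| = √(428²+1244²) = √1730720 ≈ 1315.6, ∠ = arctan(1244/428) ≈ 71.01°
pole (s+815): 815 + j1244 → |·| = √(815²+1244²) = √2211761 ≈ 1487.2, ∠ = arctan(1244/815) ≈ 56.77°
pole (s+1000): 1000 + j1244 → |·| = √(1000²+1244²) = √2547536 ≈ 1596.1, ∠ = arctan(1244/1000) ≈ 51.21°
∠H = 159.17° − 107.98° = 51.19°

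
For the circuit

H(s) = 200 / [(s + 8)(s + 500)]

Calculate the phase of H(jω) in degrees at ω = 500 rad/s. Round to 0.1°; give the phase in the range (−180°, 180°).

At s = jω = j500:
pole (s+8): 8 + j500 → |·| = √(8²+500²) = √250064 ≈ 500.06, ∠ = arctan(500/8) ≈ 89.08°
pole (s+500): 500 + j500 → |·| = √(500²+500²) = √500000 ≈ 707.11, ∠ = arctan(500/500) ≈ 45.00°
∠H = 0.00° − 134.08° = -134.08°

-134.1°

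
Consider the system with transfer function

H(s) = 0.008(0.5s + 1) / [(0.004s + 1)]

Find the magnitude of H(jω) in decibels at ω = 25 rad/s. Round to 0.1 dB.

At ω = 25 rad/s:
zero (1 + j25·0.5) = 1 + j12.5 → |·| ≈ 12.54, ∠ ≈ 85.43°
pole (1 + j25·0.004) = 1 + j0.1 → |·| ≈ 1.005, ∠ ≈ 5.71°
|H| = 0.008 · 12.54 / (1.005) ≈ 0.099821
Gain = 20 log₁₀(0.099821) ≈ -20.02 dB

-20.0 dB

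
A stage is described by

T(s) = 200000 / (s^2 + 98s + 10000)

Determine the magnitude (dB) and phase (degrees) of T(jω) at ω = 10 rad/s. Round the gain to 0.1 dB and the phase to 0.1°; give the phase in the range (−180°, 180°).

At s = jω = j10:
quadratic: (j10)² + 98·j10 + 10000 = 9900 + j980 → |·| ≈ 9948.4, ∠ ≈ 5.65°
|T| = 200000 / 9948.4 ≈ 20.104
Gain = 20 log₁₀(20.104) ≈ 26.07 dB
∠T = 0.00° − 5.65° = -5.65°

26.1 dB, -5.7°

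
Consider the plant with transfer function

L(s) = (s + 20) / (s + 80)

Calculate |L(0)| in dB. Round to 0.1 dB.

L(0) = 20 / 80 = 0.25
20 log₁₀(0.25) ≈ -12.04 dB

-12.0 dB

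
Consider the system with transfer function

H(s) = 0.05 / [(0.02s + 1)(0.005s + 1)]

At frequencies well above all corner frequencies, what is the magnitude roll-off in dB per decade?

-40 dB/decade

Each pole contributes −20 dB/decade at high frequency; each zero contributes +20 dB/decade.
Net: 0 zero(s) − 2 pole(s) → -40 dB/decade.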